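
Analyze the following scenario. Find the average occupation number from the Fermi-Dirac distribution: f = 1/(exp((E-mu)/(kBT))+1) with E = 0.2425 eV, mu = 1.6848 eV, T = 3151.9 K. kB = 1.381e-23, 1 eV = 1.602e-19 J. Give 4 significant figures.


Step 1: (E - mu) = 0.2425 - 1.6848 = -1.442 eV
Step 2: Convert: (E-mu)*eV = -2.311e-19 J
Step 3: x = (E-mu)*eV/(kB*T) = -5.308
Step 4: f = 1/(exp(-5.308)+1) = 0.9951

0.9951


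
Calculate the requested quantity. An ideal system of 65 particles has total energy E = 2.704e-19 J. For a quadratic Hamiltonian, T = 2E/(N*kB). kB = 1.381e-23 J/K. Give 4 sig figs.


Step 1: Numerator = 2*E = 2*2.704e-19 = 5.408e-19 J
Step 2: Denominator = N*kB = 65*1.381e-23 = 8.977e-22
Step 3: T = 5.408e-19 / 8.977e-22 = 602.5 K

602.5


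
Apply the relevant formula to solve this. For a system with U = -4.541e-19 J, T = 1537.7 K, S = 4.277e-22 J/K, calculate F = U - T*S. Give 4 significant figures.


Step 1: T*S = 1537.7 * 4.277e-22 = 6.577e-19 J
Step 2: F = U - T*S = -4.541e-19 - 6.577e-19
Step 3: F = -1.112e-18 J

-1.112e-18


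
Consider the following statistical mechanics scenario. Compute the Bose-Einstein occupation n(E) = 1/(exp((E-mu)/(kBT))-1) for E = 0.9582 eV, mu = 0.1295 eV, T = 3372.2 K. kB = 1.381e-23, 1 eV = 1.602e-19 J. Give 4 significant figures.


Step 1: (E - mu) = 0.8287 eV
Step 2: x = (E-mu)*eV/(kB*T) = 0.8287*1.602e-19/(1.381e-23*3372.2) = 2.851
Step 3: exp(x) = 17.3
Step 4: n = 1/(exp(x)-1) = 0.06135

0.06135


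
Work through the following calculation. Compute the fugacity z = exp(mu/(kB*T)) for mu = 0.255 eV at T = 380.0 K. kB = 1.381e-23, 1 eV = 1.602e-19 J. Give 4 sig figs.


Step 1: Convert mu to Joules: 0.255*1.602e-19 = 4.085e-20 J
Step 2: kB*T = 1.381e-23*380.0 = 5.248e-21 J
Step 3: mu/(kB*T) = 7.784
Step 4: z = exp(7.784) = 2403

2403


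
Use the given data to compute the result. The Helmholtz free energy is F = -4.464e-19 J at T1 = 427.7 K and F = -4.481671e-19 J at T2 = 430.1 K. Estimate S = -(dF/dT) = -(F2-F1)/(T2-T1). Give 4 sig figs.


Step 1: dF = F2 - F1 = -4.481671e-19 - (-4.464e-19) = -1.7671e-21 J
Step 2: dT = T2 - T1 = 430.1 - 427.7 = 2.4 K
Step 3: S = -dF/dT = -(-1.7671e-21)/2.4 = 7.363e-22 J/K

7.363e-22


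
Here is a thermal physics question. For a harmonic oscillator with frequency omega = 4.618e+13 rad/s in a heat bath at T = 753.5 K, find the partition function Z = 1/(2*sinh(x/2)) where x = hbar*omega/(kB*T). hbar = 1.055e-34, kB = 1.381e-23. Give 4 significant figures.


Step 1: Compute x = hbar*omega/(kB*T) = 1.055e-34*4.618e+13/(1.381e-23*753.5) = 0.4682
Step 2: x/2 = 0.2341
Step 3: sinh(x/2) = 0.2362
Step 4: Z = 1/(2*0.2362) = 2.116

2.116


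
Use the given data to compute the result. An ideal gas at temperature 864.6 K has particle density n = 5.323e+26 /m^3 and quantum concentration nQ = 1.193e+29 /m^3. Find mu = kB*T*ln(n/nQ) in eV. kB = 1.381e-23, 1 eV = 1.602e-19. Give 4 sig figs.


Step 1: n/nQ = 5.323e+26/1.193e+29 = 0.004462
Step 2: ln(n/nQ) = -5.412
Step 3: mu = kB*T*ln(n/nQ) = 1.194e-20*-5.412 = -6.462e-20 J
Step 4: Convert to eV: -6.462e-20/1.602e-19 = -0.4034 eV

-0.4034


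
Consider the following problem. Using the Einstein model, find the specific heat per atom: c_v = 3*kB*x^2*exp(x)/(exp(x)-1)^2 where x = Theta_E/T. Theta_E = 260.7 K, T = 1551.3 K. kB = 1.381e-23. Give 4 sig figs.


Step 1: x = Theta_E/T = 260.7/1551.3 = 0.1681
Step 2: x^2 = 0.02824
Step 3: exp(x) = 1.183
Step 4: c_v = 3*1.381e-23*0.02824*1.183/(1.183-1)^2 = 4.133e-23

4.133e-23


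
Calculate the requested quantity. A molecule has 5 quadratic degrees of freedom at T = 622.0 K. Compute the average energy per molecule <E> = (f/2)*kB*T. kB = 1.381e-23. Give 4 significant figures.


Step 1: f/2 = 5/2 = 2.5
Step 2: kB*T = 1.381e-23 * 622.0 = 8.59e-21
Step 3: <E> = 2.5 * 8.59e-21 = 2.147e-20 J

2.147e-20


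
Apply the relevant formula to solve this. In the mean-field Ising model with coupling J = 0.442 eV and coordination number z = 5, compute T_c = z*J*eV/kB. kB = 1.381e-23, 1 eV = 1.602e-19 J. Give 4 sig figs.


Step 1: z*J = 5*0.442 = 2.21 eV
Step 2: Convert to Joules: 2.21*1.602e-19 = 3.54e-19 J
Step 3: T_c = 3.54e-19 / 1.381e-23 = 2.564e+04 K

2.564e+04


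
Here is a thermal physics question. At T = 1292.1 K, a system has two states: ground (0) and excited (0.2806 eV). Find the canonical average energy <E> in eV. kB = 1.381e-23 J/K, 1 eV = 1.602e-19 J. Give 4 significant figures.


Step 1: beta*E = 0.2806*1.602e-19/(1.381e-23*1292.1) = 2.519
Step 2: exp(-beta*E) = 0.08053
Step 3: <E> = 0.2806*0.08053/(1+0.08053) = 0.02091 eV

0.02091


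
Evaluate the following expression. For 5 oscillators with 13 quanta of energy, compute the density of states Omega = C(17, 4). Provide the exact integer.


Step 1: Use binomial coefficient C(17, 4)
Step 2: Numerator = 17! / 13!
Step 3: Denominator = 4!
Step 4: Omega = 2380

2380


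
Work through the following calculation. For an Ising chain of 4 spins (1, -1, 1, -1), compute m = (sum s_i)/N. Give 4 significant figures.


Step 1: Count up spins (+1): 2, down spins (-1): 2
Step 2: Total magnetization M = 2 - 2 = 0
Step 3: m = M/N = 0/4 = 0

0


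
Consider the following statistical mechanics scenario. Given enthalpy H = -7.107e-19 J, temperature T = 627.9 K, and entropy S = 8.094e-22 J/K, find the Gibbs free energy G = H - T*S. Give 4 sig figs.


Step 1: T*S = 627.9 * 8.094e-22 = 5.082e-19 J
Step 2: G = H - T*S = -7.107e-19 - 5.082e-19
Step 3: G = -1.219e-18 J

-1.219e-18


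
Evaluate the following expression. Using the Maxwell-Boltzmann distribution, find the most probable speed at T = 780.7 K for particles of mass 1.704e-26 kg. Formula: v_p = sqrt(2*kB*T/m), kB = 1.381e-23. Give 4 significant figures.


Step 1: Numerator = 2*kB*T = 2*1.381e-23*780.7 = 2.156e-20
Step 2: Ratio = 2.156e-20 / 1.704e-26 = 1.265e+06
Step 3: v_p = sqrt(1.265e+06) = 1125 m/s

1125


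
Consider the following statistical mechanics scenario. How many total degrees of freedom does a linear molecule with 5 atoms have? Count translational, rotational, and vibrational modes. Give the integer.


Step 1: Translational DOF = 3
Step 2: Rotational DOF (linear) = 2
Step 3: Vibrational DOF = 3*5 - 5 = 10
Step 4: Total = 3 + 2 + 10 = 15

15


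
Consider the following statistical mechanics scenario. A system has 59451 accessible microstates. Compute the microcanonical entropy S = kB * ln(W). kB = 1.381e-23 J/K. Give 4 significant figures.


Step 1: ln(W) = ln(59451) = 10.99
Step 2: S = kB * ln(W) = 1.381e-23 * 10.99
Step 3: S = 1.518e-22 J/K

1.518e-22


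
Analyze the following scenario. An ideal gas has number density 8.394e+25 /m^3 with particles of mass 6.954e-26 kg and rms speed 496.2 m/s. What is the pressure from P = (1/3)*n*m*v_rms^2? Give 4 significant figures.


Step 1: v_rms^2 = 496.2^2 = 2.462e+05
Step 2: n*m = 8.394e+25*6.954e-26 = 5.837
Step 3: P = (1/3)*5.837*2.462e+05 = 4.791e+05 Pa

4.791e+05


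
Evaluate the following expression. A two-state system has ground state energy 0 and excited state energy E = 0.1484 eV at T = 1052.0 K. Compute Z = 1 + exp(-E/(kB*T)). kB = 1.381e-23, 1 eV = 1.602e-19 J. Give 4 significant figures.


Step 1: Compute beta*E = E*eV/(kB*T) = 0.1484*1.602e-19/(1.381e-23*1052.0) = 1.636
Step 2: exp(-beta*E) = exp(-1.636) = 0.1947
Step 3: Z = 1 + 0.1947 = 1.195

1.195


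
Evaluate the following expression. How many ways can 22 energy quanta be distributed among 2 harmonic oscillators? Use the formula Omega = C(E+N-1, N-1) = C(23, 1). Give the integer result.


Step 1: Use binomial coefficient C(23, 1)
Step 2: Numerator = 23! / 22!
Step 3: Denominator = 1!
Step 4: Omega = 23

23


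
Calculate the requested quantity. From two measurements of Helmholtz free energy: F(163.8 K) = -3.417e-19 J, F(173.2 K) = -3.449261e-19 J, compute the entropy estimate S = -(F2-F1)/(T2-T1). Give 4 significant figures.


Step 1: dF = F2 - F1 = -3.449261e-19 - (-3.417e-19) = -3.2261e-21 J
Step 2: dT = T2 - T1 = 173.2 - 163.8 = 9.4 K
Step 3: S = -dF/dT = -(-3.2261e-21)/9.4 = 3.432e-22 J/K

3.432e-22


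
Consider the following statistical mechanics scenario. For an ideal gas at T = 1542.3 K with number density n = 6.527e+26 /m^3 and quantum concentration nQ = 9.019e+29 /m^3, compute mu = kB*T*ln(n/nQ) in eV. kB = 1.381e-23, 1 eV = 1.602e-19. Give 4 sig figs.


Step 1: n/nQ = 6.527e+26/9.019e+29 = 0.0007237
Step 2: ln(n/nQ) = -7.231
Step 3: mu = kB*T*ln(n/nQ) = 2.13e-20*-7.231 = -1.54e-19 J
Step 4: Convert to eV: -1.54e-19/1.602e-19 = -0.9614 eV

-0.9614


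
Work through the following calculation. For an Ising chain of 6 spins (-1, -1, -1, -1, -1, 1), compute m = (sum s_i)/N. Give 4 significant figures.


Step 1: Count up spins (+1): 1, down spins (-1): 5
Step 2: Total magnetization M = 1 - 5 = -4
Step 3: m = M/N = -4/6 = -0.6667

-0.6667


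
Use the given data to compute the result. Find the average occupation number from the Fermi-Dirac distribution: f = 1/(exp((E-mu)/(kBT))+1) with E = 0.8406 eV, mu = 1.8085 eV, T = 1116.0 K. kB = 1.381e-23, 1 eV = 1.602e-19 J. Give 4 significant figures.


Step 1: (E - mu) = 0.8406 - 1.8085 = -0.9679 eV
Step 2: Convert: (E-mu)*eV = -1.551e-19 J
Step 3: x = (E-mu)*eV/(kB*T) = -10.06
Step 4: f = 1/(exp(-10.06)+1) = 1

1


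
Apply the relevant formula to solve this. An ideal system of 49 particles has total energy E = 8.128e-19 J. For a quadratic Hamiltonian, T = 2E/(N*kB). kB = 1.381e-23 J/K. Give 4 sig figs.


Step 1: Numerator = 2*E = 2*8.128e-19 = 1.626e-18 J
Step 2: Denominator = N*kB = 49*1.381e-23 = 6.767e-22
Step 3: T = 1.626e-18 / 6.767e-22 = 2402 K

2402


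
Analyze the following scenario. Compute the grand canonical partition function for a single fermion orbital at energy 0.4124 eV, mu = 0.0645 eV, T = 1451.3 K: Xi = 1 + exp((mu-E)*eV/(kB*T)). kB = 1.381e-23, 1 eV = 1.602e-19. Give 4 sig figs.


Step 1: (mu - E) = 0.0645 - 0.4124 = -0.3479 eV
Step 2: x = (mu-E)*eV/(kB*T) = -0.3479*1.602e-19/(1.381e-23*1451.3) = -2.781
Step 3: exp(x) = 0.06199
Step 4: Xi = 1 + 0.06199 = 1.062

1.062


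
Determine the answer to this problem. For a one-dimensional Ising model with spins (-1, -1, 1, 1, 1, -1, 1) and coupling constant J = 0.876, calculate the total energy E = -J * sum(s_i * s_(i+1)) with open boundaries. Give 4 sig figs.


Step 1: Nearest-neighbor products: 1, -1, 1, 1, -1, -1
Step 2: Sum of products = 0
Step 3: E = -0.876 * 0 = 0

0


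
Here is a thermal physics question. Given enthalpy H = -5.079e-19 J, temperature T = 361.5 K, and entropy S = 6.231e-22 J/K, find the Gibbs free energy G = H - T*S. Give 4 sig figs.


Step 1: T*S = 361.5 * 6.231e-22 = 2.253e-19 J
Step 2: G = H - T*S = -5.079e-19 - 2.253e-19
Step 3: G = -7.332e-19 J

-7.332e-19


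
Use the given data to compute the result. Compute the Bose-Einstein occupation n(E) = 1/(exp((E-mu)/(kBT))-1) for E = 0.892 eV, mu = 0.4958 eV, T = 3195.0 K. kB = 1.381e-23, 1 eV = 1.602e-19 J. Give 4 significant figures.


Step 1: (E - mu) = 0.3962 eV
Step 2: x = (E-mu)*eV/(kB*T) = 0.3962*1.602e-19/(1.381e-23*3195.0) = 1.439
Step 3: exp(x) = 4.214
Step 4: n = 1/(exp(x)-1) = 0.3111

0.3111


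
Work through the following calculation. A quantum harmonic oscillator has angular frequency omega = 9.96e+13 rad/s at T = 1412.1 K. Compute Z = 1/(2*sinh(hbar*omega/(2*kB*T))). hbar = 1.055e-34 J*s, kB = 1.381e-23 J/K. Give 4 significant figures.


Step 1: Compute x = hbar*omega/(kB*T) = 1.055e-34*9.96e+13/(1.381e-23*1412.1) = 0.5388
Step 2: x/2 = 0.2694
Step 3: sinh(x/2) = 0.2727
Step 4: Z = 1/(2*0.2727) = 1.834

1.834


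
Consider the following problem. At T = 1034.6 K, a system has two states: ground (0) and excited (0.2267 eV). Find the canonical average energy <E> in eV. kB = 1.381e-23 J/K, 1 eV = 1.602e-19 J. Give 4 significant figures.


Step 1: beta*E = 0.2267*1.602e-19/(1.381e-23*1034.6) = 2.542
Step 2: exp(-beta*E) = 0.07872
Step 3: <E> = 0.2267*0.07872/(1+0.07872) = 0.01654 eV

0.01654


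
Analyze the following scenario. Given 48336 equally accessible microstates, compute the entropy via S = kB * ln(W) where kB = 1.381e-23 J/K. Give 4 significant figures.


Step 1: ln(W) = ln(48336) = 10.79
Step 2: S = kB * ln(W) = 1.381e-23 * 10.79
Step 3: S = 1.49e-22 J/K

1.49e-22


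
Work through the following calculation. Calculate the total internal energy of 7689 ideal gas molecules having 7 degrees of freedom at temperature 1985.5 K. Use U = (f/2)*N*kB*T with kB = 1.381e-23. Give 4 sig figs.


Step 1: f/2 = 7/2 = 3.5
Step 2: N*kB*T = 7689*1.381e-23*1985.5 = 2.108e-16
Step 3: U = 3.5 * 2.108e-16 = 7.379e-16 J

7.379e-16


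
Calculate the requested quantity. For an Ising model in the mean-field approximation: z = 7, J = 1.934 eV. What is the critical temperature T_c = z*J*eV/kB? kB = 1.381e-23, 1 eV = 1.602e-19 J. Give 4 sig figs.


Step 1: z*J = 7*1.934 = 13.54 eV
Step 2: Convert to Joules: 13.54*1.602e-19 = 2.169e-18 J
Step 3: T_c = 2.169e-18 / 1.381e-23 = 1.57e+05 K

1.57e+05


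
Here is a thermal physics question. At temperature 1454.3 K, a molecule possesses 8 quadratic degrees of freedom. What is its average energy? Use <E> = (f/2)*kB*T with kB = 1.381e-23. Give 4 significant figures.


Step 1: f/2 = 8/2 = 4
Step 2: kB*T = 1.381e-23 * 1454.3 = 2.008e-20
Step 3: <E> = 4 * 2.008e-20 = 8.034e-20 J

8.034e-20


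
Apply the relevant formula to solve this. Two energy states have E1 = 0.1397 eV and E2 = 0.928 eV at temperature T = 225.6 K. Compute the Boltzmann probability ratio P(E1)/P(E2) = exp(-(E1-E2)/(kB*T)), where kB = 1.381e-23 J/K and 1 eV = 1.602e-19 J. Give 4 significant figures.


Step 1: Compute energy difference dE = E1 - E2 = 0.1397 - 0.928 = -0.7883 eV
Step 2: Convert to Joules: dE_J = -0.7883 * 1.602e-19 = -1.263e-19 J
Step 3: Compute exponent = -dE_J / (kB * T) = -(-1.263e-19) / (1.381e-23 * 225.6) = 40.53
Step 4: P(E1)/P(E2) = exp(40.53) = 4.016e+17

4.016e+17


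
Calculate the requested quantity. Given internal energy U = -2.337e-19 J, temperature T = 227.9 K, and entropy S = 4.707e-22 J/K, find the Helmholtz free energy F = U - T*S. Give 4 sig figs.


Step 1: T*S = 227.9 * 4.707e-22 = 1.073e-19 J
Step 2: F = U - T*S = -2.337e-19 - 1.073e-19
Step 3: F = -3.41e-19 J

-3.41e-19


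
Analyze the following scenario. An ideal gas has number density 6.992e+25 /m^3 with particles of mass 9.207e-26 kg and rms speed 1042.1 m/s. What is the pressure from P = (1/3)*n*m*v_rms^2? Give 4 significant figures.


Step 1: v_rms^2 = 1042.1^2 = 1.086e+06
Step 2: n*m = 6.992e+25*9.207e-26 = 6.438
Step 3: P = (1/3)*6.438*1.086e+06 = 2.33e+06 Pa

2.33e+06


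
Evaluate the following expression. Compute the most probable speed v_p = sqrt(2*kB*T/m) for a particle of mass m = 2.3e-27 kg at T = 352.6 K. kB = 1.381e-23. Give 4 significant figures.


Step 1: Numerator = 2*kB*T = 2*1.381e-23*352.6 = 9.739e-21
Step 2: Ratio = 9.739e-21 / 2.3e-27 = 4.234e+06
Step 3: v_p = sqrt(4.234e+06) = 2058 m/s

2058


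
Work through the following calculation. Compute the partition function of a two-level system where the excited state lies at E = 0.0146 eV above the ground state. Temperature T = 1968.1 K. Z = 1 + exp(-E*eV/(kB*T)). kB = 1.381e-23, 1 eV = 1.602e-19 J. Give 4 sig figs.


Step 1: Compute beta*E = E*eV/(kB*T) = 0.0146*1.602e-19/(1.381e-23*1968.1) = 0.08605
Step 2: exp(-beta*E) = exp(-0.08605) = 0.9175
Step 3: Z = 1 + 0.9175 = 1.918

1.918


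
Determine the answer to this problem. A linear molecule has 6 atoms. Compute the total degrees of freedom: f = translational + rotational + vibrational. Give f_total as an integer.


Step 1: Translational DOF = 3
Step 2: Rotational DOF (linear) = 2
Step 3: Vibrational DOF = 3*6 - 5 = 13
Step 4: Total = 3 + 2 + 13 = 18

18


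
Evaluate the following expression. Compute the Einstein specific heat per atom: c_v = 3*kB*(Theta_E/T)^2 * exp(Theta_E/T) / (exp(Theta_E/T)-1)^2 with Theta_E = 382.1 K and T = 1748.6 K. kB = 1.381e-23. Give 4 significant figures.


Step 1: x = Theta_E/T = 382.1/1748.6 = 0.2185
Step 2: x^2 = 0.04775
Step 3: exp(x) = 1.244
Step 4: c_v = 3*1.381e-23*0.04775*1.244/(1.244-1)^2 = 4.127e-23

4.127e-23


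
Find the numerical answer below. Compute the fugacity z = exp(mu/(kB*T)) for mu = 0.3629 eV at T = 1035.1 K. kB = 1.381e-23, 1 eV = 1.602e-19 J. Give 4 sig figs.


Step 1: Convert mu to Joules: 0.3629*1.602e-19 = 5.814e-20 J
Step 2: kB*T = 1.381e-23*1035.1 = 1.429e-20 J
Step 3: mu/(kB*T) = 4.067
Step 4: z = exp(4.067) = 58.38

58.38


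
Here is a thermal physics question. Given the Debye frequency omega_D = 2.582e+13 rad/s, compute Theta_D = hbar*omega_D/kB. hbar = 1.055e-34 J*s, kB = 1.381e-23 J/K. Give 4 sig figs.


Step 1: hbar*omega_D = 1.055e-34 * 2.582e+13 = 2.724e-21 J
Step 2: Theta_D = 2.724e-21 / 1.381e-23
Step 3: Theta_D = 197.2 K

197.2


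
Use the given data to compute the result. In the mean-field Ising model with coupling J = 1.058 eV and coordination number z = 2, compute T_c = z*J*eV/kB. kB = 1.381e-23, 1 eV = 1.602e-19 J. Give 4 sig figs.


Step 1: z*J = 2*1.058 = 2.116 eV
Step 2: Convert to Joules: 2.116*1.602e-19 = 3.39e-19 J
Step 3: T_c = 3.39e-19 / 1.381e-23 = 2.455e+04 K

2.455e+04


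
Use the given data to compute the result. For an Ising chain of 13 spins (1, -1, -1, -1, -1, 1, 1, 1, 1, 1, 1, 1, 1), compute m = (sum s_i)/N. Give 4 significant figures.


Step 1: Count up spins (+1): 9, down spins (-1): 4
Step 2: Total magnetization M = 9 - 4 = 5
Step 3: m = M/N = 5/13 = 0.3846

0.3846


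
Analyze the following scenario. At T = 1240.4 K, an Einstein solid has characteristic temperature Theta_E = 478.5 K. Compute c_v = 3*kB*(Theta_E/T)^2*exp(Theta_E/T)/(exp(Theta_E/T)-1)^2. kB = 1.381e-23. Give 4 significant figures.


Step 1: x = Theta_E/T = 478.5/1240.4 = 0.3858
Step 2: x^2 = 0.1488
Step 3: exp(x) = 1.471
Step 4: c_v = 3*1.381e-23*0.1488*1.471/(1.471-1)^2 = 4.092e-23

4.092e-23


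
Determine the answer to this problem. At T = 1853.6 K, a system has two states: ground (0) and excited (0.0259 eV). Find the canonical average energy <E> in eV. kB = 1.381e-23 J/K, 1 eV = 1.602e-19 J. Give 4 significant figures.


Step 1: beta*E = 0.0259*1.602e-19/(1.381e-23*1853.6) = 0.1621
Step 2: exp(-beta*E) = 0.8504
Step 3: <E> = 0.0259*0.8504/(1+0.8504) = 0.0119 eV

0.0119


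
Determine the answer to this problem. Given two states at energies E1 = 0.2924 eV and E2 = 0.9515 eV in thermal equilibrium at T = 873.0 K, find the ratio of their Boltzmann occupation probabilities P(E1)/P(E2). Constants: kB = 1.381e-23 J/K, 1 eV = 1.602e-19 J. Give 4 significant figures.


Step 1: Compute energy difference dE = E1 - E2 = 0.2924 - 0.9515 = -0.6591 eV
Step 2: Convert to Joules: dE_J = -0.6591 * 1.602e-19 = -1.056e-19 J
Step 3: Compute exponent = -dE_J / (kB * T) = -(-1.056e-19) / (1.381e-23 * 873.0) = 8.758
Step 4: P(E1)/P(E2) = exp(8.758) = 6361

6361


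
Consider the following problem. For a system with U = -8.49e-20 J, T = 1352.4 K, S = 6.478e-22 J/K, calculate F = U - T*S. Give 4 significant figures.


Step 1: T*S = 1352.4 * 6.478e-22 = 8.761e-19 J
Step 2: F = U - T*S = -8.49e-20 - 8.761e-19
Step 3: F = -9.61e-19 J

-9.61e-19


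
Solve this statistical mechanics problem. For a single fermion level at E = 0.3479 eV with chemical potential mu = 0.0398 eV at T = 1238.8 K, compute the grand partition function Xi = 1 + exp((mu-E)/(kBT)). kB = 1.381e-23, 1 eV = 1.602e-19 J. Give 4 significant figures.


Step 1: (mu - E) = 0.0398 - 0.3479 = -0.3081 eV
Step 2: x = (mu-E)*eV/(kB*T) = -0.3081*1.602e-19/(1.381e-23*1238.8) = -2.885
Step 3: exp(x) = 0.05585
Step 4: Xi = 1 + 0.05585 = 1.056

1.056


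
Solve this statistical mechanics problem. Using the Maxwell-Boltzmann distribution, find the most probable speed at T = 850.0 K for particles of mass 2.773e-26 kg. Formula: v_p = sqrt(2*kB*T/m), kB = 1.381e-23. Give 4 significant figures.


Step 1: Numerator = 2*kB*T = 2*1.381e-23*850.0 = 2.348e-20
Step 2: Ratio = 2.348e-20 / 2.773e-26 = 8.466e+05
Step 3: v_p = sqrt(8.466e+05) = 920.1 m/s

920.1


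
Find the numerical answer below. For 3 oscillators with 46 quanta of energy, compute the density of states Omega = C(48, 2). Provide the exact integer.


Step 1: Use binomial coefficient C(48, 2)
Step 2: Numerator = 48! / 46!
Step 3: Denominator = 2!
Step 4: Omega = 1128

1128


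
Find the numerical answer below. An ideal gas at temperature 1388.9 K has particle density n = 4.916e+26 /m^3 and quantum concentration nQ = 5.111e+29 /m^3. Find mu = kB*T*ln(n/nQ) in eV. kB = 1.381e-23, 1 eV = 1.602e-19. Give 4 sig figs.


Step 1: n/nQ = 4.916e+26/5.111e+29 = 0.0009618
Step 2: ln(n/nQ) = -6.947
Step 3: mu = kB*T*ln(n/nQ) = 1.918e-20*-6.947 = -1.332e-19 J
Step 4: Convert to eV: -1.332e-19/1.602e-19 = -0.8317 eV

-0.8317


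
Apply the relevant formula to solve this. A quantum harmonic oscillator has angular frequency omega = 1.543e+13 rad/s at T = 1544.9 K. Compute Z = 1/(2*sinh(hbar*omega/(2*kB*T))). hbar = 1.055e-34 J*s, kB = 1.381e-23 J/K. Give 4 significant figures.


Step 1: Compute x = hbar*omega/(kB*T) = 1.055e-34*1.543e+13/(1.381e-23*1544.9) = 0.0763
Step 2: x/2 = 0.03815
Step 3: sinh(x/2) = 0.03816
Step 4: Z = 1/(2*0.03816) = 13.1

13.1


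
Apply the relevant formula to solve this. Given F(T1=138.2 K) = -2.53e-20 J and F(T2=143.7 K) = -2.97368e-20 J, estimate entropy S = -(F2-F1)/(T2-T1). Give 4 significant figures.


Step 1: dF = F2 - F1 = -2.97368e-20 - (-2.53e-20) = -4.4368e-21 J
Step 2: dT = T2 - T1 = 143.7 - 138.2 = 5.5 K
Step 3: S = -dF/dT = -(-4.4368e-21)/5.5 = 8.067e-22 J/K

8.067e-22


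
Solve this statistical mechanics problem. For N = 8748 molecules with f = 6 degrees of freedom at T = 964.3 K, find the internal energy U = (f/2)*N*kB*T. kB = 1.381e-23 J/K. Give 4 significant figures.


Step 1: f/2 = 6/2 = 3.0
Step 2: N*kB*T = 8748*1.381e-23*964.3 = 1.165e-16
Step 3: U = 3.0 * 1.165e-16 = 3.495e-16 J

3.495e-16


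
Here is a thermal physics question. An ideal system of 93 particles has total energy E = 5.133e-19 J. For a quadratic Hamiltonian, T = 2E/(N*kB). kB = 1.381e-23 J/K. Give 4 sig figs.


Step 1: Numerator = 2*E = 2*5.133e-19 = 1.027e-18 J
Step 2: Denominator = N*kB = 93*1.381e-23 = 1.284e-21
Step 3: T = 1.027e-18 / 1.284e-21 = 799.3 K

799.3


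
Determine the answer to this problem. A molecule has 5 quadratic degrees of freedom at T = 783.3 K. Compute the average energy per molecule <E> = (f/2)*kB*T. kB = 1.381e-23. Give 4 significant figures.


Step 1: f/2 = 5/2 = 2.5
Step 2: kB*T = 1.381e-23 * 783.3 = 1.082e-20
Step 3: <E> = 2.5 * 1.082e-20 = 2.704e-20 J

2.704e-20


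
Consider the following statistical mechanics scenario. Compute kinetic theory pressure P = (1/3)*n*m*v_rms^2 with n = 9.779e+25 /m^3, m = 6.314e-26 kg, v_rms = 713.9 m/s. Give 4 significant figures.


Step 1: v_rms^2 = 713.9^2 = 5.097e+05
Step 2: n*m = 9.779e+25*6.314e-26 = 6.174
Step 3: P = (1/3)*6.174*5.097e+05 = 1.049e+06 Pa

1.049e+06


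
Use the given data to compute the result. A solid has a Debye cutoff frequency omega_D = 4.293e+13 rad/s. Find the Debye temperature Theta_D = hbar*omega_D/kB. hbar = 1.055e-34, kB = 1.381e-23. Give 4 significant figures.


Step 1: hbar*omega_D = 1.055e-34 * 4.293e+13 = 4.529e-21 J
Step 2: Theta_D = 4.529e-21 / 1.381e-23
Step 3: Theta_D = 328 K

328


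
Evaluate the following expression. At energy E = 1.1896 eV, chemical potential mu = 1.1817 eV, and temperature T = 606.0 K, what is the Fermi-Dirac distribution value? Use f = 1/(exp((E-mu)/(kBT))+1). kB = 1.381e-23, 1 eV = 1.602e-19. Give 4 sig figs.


Step 1: (E - mu) = 1.1896 - 1.1817 = 0.0079 eV
Step 2: Convert: (E-mu)*eV = 1.266e-21 J
Step 3: x = (E-mu)*eV/(kB*T) = 0.1512
Step 4: f = 1/(exp(0.1512)+1) = 0.4623

0.4623


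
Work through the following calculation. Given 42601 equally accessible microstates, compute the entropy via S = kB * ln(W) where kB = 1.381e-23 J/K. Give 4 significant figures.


Step 1: ln(W) = ln(42601) = 10.66
Step 2: S = kB * ln(W) = 1.381e-23 * 10.66
Step 3: S = 1.472e-22 J/K

1.472e-22


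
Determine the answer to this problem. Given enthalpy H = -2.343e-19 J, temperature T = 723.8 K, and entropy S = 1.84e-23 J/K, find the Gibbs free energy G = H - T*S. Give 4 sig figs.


Step 1: T*S = 723.8 * 1.84e-23 = 1.332e-20 J
Step 2: G = H - T*S = -2.343e-19 - 1.332e-20
Step 3: G = -2.476e-19 J

-2.476e-19


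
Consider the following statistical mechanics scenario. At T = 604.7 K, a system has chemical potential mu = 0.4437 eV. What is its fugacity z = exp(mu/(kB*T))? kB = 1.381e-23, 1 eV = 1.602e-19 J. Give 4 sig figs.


Step 1: Convert mu to Joules: 0.4437*1.602e-19 = 7.108e-20 J
Step 2: kB*T = 1.381e-23*604.7 = 8.351e-21 J
Step 3: mu/(kB*T) = 8.512
Step 4: z = exp(8.512) = 4973

4973


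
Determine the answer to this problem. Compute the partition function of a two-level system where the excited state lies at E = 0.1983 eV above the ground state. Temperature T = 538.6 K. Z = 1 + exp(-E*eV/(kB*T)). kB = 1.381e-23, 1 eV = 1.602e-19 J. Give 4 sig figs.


Step 1: Compute beta*E = E*eV/(kB*T) = 0.1983*1.602e-19/(1.381e-23*538.6) = 4.271
Step 2: exp(-beta*E) = exp(-4.271) = 0.01397
Step 3: Z = 1 + 0.01397 = 1.014

1.014


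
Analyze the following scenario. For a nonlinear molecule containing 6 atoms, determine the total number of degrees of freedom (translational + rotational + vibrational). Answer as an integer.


Step 1: Translational DOF = 3
Step 2: Rotational DOF (nonlinear) = 3
Step 3: Vibrational DOF = 3*6 - 6 = 12
Step 4: Total = 3 + 3 + 12 = 18

18


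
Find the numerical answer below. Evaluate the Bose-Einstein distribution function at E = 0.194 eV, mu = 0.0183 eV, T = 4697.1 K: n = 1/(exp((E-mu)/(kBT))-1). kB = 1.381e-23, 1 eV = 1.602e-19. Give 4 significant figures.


Step 1: (E - mu) = 0.1757 eV
Step 2: x = (E-mu)*eV/(kB*T) = 0.1757*1.602e-19/(1.381e-23*4697.1) = 0.4339
Step 3: exp(x) = 1.543
Step 4: n = 1/(exp(x)-1) = 1.841

1.841


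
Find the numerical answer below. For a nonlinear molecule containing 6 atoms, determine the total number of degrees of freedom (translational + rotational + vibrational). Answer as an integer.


Step 1: Translational DOF = 3
Step 2: Rotational DOF (nonlinear) = 3
Step 3: Vibrational DOF = 3*6 - 6 = 12
Step 4: Total = 3 + 3 + 12 = 18

18


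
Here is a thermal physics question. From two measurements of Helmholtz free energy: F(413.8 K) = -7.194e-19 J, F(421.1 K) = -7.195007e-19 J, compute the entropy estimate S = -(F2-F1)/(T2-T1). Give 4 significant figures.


Step 1: dF = F2 - F1 = -7.195007e-19 - (-7.194e-19) = -1.007e-22 J
Step 2: dT = T2 - T1 = 421.1 - 413.8 = 7.3 K
Step 3: S = -dF/dT = -(-1.007e-22)/7.3 = 1.379e-23 J/K

1.379e-23


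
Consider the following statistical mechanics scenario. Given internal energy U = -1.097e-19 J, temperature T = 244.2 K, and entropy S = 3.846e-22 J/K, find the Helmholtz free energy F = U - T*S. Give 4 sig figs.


Step 1: T*S = 244.2 * 3.846e-22 = 9.392e-20 J
Step 2: F = U - T*S = -1.097e-19 - 9.392e-20
Step 3: F = -2.036e-19 J

-2.036e-19


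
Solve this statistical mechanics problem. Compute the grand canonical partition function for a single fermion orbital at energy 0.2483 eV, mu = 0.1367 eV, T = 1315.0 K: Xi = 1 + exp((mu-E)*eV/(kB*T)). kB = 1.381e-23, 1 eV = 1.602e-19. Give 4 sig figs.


Step 1: (mu - E) = 0.1367 - 0.2483 = -0.1116 eV
Step 2: x = (mu-E)*eV/(kB*T) = -0.1116*1.602e-19/(1.381e-23*1315.0) = -0.9845
Step 3: exp(x) = 0.3736
Step 4: Xi = 1 + 0.3736 = 1.374

1.374


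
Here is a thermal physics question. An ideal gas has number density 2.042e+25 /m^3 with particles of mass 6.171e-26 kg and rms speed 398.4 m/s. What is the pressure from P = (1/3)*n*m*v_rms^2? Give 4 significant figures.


Step 1: v_rms^2 = 398.4^2 = 1.587e+05
Step 2: n*m = 2.042e+25*6.171e-26 = 1.26
Step 3: P = (1/3)*1.26*1.587e+05 = 6.667e+04 Pa

6.667e+04


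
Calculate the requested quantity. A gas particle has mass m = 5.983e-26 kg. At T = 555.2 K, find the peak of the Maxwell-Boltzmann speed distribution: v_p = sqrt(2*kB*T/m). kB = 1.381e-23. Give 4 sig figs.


Step 1: Numerator = 2*kB*T = 2*1.381e-23*555.2 = 1.533e-20
Step 2: Ratio = 1.533e-20 / 5.983e-26 = 2.563e+05
Step 3: v_p = sqrt(2.563e+05) = 506.3 m/s

506.3


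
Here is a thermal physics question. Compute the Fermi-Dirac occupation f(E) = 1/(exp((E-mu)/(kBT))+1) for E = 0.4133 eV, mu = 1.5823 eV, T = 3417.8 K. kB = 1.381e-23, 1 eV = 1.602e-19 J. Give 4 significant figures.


Step 1: (E - mu) = 0.4133 - 1.5823 = -1.169 eV
Step 2: Convert: (E-mu)*eV = -1.873e-19 J
Step 3: x = (E-mu)*eV/(kB*T) = -3.968
Step 4: f = 1/(exp(-3.968)+1) = 0.9814

0.9814


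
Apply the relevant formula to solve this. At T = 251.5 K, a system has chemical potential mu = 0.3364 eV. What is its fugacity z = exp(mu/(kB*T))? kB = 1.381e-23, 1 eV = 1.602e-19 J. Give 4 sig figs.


Step 1: Convert mu to Joules: 0.3364*1.602e-19 = 5.389e-20 J
Step 2: kB*T = 1.381e-23*251.5 = 3.473e-21 J
Step 3: mu/(kB*T) = 15.52
Step 4: z = exp(15.52) = 5.478e+06

5.478e+06


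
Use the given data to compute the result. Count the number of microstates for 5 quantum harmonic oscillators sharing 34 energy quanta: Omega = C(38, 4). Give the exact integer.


Step 1: Use binomial coefficient C(38, 4)
Step 2: Numerator = 38! / 34!
Step 3: Denominator = 4!
Step 4: Omega = 73815

73815


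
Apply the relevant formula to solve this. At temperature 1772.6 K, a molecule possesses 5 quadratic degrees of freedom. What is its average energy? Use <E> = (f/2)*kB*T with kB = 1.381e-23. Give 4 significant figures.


Step 1: f/2 = 5/2 = 2.5
Step 2: kB*T = 1.381e-23 * 1772.6 = 2.448e-20
Step 3: <E> = 2.5 * 2.448e-20 = 6.12e-20 J

6.12e-20


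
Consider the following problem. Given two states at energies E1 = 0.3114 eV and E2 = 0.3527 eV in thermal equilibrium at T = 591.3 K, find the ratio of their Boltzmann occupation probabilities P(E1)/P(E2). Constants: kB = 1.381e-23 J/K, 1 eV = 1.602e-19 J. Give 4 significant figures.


Step 1: Compute energy difference dE = E1 - E2 = 0.3114 - 0.3527 = -0.0413 eV
Step 2: Convert to Joules: dE_J = -0.0413 * 1.602e-19 = -6.616e-21 J
Step 3: Compute exponent = -dE_J / (kB * T) = -(-6.616e-21) / (1.381e-23 * 591.3) = 0.8102
Step 4: P(E1)/P(E2) = exp(0.8102) = 2.248

2.248


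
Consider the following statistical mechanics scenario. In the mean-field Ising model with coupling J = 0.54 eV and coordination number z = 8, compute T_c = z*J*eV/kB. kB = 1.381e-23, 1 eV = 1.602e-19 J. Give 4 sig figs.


Step 1: z*J = 8*0.54 = 4.32 eV
Step 2: Convert to Joules: 4.32*1.602e-19 = 6.921e-19 J
Step 3: T_c = 6.921e-19 / 1.381e-23 = 5.011e+04 K

5.011e+04


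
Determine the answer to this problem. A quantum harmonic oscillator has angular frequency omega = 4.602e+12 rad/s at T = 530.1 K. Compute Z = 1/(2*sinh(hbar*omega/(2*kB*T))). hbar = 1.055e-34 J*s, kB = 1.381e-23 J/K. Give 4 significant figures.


Step 1: Compute x = hbar*omega/(kB*T) = 1.055e-34*4.602e+12/(1.381e-23*530.1) = 0.06632
Step 2: x/2 = 0.03316
Step 3: sinh(x/2) = 0.03317
Step 4: Z = 1/(2*0.03317) = 15.08

15.08


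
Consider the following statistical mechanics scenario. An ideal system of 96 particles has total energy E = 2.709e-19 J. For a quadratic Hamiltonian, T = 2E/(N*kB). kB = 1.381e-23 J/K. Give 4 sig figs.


Step 1: Numerator = 2*E = 2*2.709e-19 = 5.418e-19 J
Step 2: Denominator = N*kB = 96*1.381e-23 = 1.326e-21
Step 3: T = 5.418e-19 / 1.326e-21 = 408.7 K

408.7


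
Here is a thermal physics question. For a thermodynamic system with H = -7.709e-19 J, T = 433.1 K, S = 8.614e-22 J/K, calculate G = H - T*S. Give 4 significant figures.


Step 1: T*S = 433.1 * 8.614e-22 = 3.731e-19 J
Step 2: G = H - T*S = -7.709e-19 - 3.731e-19
Step 3: G = -1.144e-18 J

-1.144e-18


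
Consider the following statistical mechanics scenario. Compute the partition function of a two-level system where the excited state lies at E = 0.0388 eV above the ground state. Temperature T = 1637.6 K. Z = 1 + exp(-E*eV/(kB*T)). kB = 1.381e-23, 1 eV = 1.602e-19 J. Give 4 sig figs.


Step 1: Compute beta*E = E*eV/(kB*T) = 0.0388*1.602e-19/(1.381e-23*1637.6) = 0.2748
Step 2: exp(-beta*E) = exp(-0.2748) = 0.7597
Step 3: Z = 1 + 0.7597 = 1.76

1.76


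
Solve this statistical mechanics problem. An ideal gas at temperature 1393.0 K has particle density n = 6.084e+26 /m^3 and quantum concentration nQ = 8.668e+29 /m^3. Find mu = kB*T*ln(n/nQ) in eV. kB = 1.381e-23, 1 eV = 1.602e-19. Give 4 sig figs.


Step 1: n/nQ = 6.084e+26/8.668e+29 = 0.0007019
Step 2: ln(n/nQ) = -7.262
Step 3: mu = kB*T*ln(n/nQ) = 1.924e-20*-7.262 = -1.397e-19 J
Step 4: Convert to eV: -1.397e-19/1.602e-19 = -0.872 eV

-0.872


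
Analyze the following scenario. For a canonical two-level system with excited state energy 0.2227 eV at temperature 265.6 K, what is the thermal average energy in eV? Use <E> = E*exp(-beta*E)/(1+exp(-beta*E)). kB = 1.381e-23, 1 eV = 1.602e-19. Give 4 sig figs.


Step 1: beta*E = 0.2227*1.602e-19/(1.381e-23*265.6) = 9.727
Step 2: exp(-beta*E) = 5.967e-05
Step 3: <E> = 0.2227*5.967e-05/(1+5.967e-05) = 1.329e-05 eV

1.329e-05


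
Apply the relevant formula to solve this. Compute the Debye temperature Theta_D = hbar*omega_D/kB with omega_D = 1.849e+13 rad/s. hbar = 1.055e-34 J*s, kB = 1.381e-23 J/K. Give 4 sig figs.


Step 1: hbar*omega_D = 1.055e-34 * 1.849e+13 = 1.951e-21 J
Step 2: Theta_D = 1.951e-21 / 1.381e-23
Step 3: Theta_D = 141.3 K

141.3


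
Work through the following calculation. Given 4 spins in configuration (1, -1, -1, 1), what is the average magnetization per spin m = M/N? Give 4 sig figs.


Step 1: Count up spins (+1): 2, down spins (-1): 2
Step 2: Total magnetization M = 2 - 2 = 0
Step 3: m = M/N = 0/4 = 0

0


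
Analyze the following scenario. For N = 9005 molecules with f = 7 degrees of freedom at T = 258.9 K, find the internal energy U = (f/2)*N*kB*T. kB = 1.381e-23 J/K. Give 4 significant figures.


Step 1: f/2 = 7/2 = 3.5
Step 2: N*kB*T = 9005*1.381e-23*258.9 = 3.22e-17
Step 3: U = 3.5 * 3.22e-17 = 1.127e-16 J

1.127e-16


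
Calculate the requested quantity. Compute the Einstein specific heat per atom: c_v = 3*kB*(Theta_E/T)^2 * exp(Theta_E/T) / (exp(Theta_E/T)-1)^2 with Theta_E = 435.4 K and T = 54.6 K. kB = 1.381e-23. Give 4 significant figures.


Step 1: x = Theta_E/T = 435.4/54.6 = 7.974
Step 2: x^2 = 63.59
Step 3: exp(x) = 2905
Step 4: c_v = 3*1.381e-23*63.59*2905/(2905-1)^2 = 9.074e-25

9.074e-25


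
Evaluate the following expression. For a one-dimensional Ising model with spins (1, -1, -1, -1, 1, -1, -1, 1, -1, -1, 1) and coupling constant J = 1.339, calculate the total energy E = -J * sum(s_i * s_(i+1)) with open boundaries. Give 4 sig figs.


Step 1: Nearest-neighbor products: -1, 1, 1, -1, -1, 1, -1, -1, 1, -1
Step 2: Sum of products = -2
Step 3: E = -1.339 * -2 = 2.678

2.678


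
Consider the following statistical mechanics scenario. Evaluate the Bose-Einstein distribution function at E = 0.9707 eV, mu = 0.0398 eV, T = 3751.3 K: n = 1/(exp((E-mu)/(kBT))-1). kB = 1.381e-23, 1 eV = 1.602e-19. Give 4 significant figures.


Step 1: (E - mu) = 0.9309 eV
Step 2: x = (E-mu)*eV/(kB*T) = 0.9309*1.602e-19/(1.381e-23*3751.3) = 2.879
Step 3: exp(x) = 17.79
Step 4: n = 1/(exp(x)-1) = 0.05956

0.05956


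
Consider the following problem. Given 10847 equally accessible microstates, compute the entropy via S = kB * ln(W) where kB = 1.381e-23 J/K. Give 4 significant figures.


Step 1: ln(W) = ln(10847) = 9.292
Step 2: S = kB * ln(W) = 1.381e-23 * 9.292
Step 3: S = 1.283e-22 J/K

1.283e-22


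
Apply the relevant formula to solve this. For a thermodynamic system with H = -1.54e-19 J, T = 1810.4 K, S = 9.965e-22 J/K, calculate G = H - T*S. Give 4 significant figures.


Step 1: T*S = 1810.4 * 9.965e-22 = 1.804e-18 J
Step 2: G = H - T*S = -1.54e-19 - 1.804e-18
Step 3: G = -1.958e-18 J

-1.958e-18


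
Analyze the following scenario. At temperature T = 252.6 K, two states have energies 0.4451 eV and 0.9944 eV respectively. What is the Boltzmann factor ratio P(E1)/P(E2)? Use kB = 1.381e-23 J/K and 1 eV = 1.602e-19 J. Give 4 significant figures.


Step 1: Compute energy difference dE = E1 - E2 = 0.4451 - 0.9944 = -0.5493 eV
Step 2: Convert to Joules: dE_J = -0.5493 * 1.602e-19 = -8.8e-20 J
Step 3: Compute exponent = -dE_J / (kB * T) = -(-8.8e-20) / (1.381e-23 * 252.6) = 25.23
Step 4: P(E1)/P(E2) = exp(25.23) = 9.025e+10

9.025e+10


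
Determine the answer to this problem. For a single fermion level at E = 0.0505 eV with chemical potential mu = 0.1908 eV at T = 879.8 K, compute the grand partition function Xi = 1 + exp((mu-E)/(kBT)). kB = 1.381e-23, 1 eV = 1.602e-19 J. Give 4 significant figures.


Step 1: (mu - E) = 0.1908 - 0.0505 = 0.1403 eV
Step 2: x = (mu-E)*eV/(kB*T) = 0.1403*1.602e-19/(1.381e-23*879.8) = 1.85
Step 3: exp(x) = 6.359
Step 4: Xi = 1 + 6.359 = 7.359

7.359


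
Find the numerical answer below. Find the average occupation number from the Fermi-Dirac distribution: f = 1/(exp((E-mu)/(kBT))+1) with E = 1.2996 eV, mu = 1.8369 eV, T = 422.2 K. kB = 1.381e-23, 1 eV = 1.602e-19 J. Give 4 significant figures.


Step 1: (E - mu) = 1.2996 - 1.8369 = -0.5373 eV
Step 2: Convert: (E-mu)*eV = -8.608e-20 J
Step 3: x = (E-mu)*eV/(kB*T) = -14.76
Step 4: f = 1/(exp(-14.76)+1) = 1

1


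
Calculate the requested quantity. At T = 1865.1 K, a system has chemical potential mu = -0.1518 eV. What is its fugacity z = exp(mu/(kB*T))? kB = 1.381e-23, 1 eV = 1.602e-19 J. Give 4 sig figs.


Step 1: Convert mu to Joules: -0.1518*1.602e-19 = -2.432e-20 J
Step 2: kB*T = 1.381e-23*1865.1 = 2.576e-20 J
Step 3: mu/(kB*T) = -0.9441
Step 4: z = exp(-0.9441) = 0.389

0.389


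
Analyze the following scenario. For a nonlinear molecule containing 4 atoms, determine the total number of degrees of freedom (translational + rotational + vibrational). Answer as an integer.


Step 1: Translational DOF = 3
Step 2: Rotational DOF (nonlinear) = 3
Step 3: Vibrational DOF = 3*4 - 6 = 6
Step 4: Total = 3 + 3 + 6 = 12

12


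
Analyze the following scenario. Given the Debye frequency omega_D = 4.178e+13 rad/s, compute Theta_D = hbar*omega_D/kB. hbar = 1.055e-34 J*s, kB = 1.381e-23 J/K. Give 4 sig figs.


Step 1: hbar*omega_D = 1.055e-34 * 4.178e+13 = 4.408e-21 J
Step 2: Theta_D = 4.408e-21 / 1.381e-23
Step 3: Theta_D = 319.2 K

319.2


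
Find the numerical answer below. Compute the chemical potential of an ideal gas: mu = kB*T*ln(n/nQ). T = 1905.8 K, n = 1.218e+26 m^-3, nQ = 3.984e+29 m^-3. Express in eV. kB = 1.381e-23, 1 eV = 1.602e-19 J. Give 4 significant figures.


Step 1: n/nQ = 1.218e+26/3.984e+29 = 0.0003057
Step 2: ln(n/nQ) = -8.093
Step 3: mu = kB*T*ln(n/nQ) = 2.632e-20*-8.093 = -2.13e-19 J
Step 4: Convert to eV: -2.13e-19/1.602e-19 = -1.33 eV

-1.33


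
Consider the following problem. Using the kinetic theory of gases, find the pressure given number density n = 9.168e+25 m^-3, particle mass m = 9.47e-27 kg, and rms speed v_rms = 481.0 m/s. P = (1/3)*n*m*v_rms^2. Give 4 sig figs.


Step 1: v_rms^2 = 481.0^2 = 2.314e+05
Step 2: n*m = 9.168e+25*9.47e-27 = 0.8682
Step 3: P = (1/3)*0.8682*2.314e+05 = 6.696e+04 Pa

6.696e+04


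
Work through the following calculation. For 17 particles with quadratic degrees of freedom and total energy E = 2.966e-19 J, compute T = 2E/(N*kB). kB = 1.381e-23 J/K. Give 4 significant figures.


Step 1: Numerator = 2*E = 2*2.966e-19 = 5.932e-19 J
Step 2: Denominator = N*kB = 17*1.381e-23 = 2.348e-22
Step 3: T = 5.932e-19 / 2.348e-22 = 2527 K

2527


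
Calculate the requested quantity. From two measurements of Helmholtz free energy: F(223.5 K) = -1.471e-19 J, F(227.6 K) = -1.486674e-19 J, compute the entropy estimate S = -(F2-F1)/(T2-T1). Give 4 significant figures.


Step 1: dF = F2 - F1 = -1.486674e-19 - (-1.471e-19) = -1.5674e-21 J
Step 2: dT = T2 - T1 = 227.6 - 223.5 = 4.1 K
Step 3: S = -dF/dT = -(-1.5674e-21)/4.1 = 3.823e-22 J/K

3.823e-22
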